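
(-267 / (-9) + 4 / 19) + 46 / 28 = 25153 / 798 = 31.52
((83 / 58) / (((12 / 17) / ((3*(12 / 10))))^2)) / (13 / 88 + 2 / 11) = 2374713 / 21025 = 112.95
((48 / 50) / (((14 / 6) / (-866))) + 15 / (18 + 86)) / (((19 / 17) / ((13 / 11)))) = -376.60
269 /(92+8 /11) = 2959 /1020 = 2.90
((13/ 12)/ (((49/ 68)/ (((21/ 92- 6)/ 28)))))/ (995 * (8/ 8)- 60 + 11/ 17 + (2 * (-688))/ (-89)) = -59184021/ 181639617824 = -0.00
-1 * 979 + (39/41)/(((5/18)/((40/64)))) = -160205/164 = -976.86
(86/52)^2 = 1849/676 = 2.74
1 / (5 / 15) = 3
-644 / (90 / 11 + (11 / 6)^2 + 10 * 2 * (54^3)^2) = -255024 / 196375697468891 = -0.00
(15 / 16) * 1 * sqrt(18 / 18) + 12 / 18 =77 / 48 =1.60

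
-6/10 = -3/5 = -0.60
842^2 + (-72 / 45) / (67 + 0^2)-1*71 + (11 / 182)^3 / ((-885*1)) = 50680735193993123 / 71492787912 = 708892.98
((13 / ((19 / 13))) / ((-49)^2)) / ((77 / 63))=1521 / 501809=0.00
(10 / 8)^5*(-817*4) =-2553125 / 256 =-9973.14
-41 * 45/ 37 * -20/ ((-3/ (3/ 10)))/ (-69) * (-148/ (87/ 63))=-103320/ 667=-154.90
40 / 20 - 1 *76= -74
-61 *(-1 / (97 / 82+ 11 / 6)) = 7503 / 371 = 20.22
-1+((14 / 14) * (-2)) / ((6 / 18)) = -7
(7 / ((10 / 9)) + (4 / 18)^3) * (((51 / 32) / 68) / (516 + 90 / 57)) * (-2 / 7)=-0.00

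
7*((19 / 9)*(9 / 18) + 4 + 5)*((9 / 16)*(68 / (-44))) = -21539 / 352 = -61.19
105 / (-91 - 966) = -15 / 151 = -0.10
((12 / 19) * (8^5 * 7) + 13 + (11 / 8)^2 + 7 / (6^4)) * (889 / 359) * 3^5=38059395248469 / 436544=87183411.63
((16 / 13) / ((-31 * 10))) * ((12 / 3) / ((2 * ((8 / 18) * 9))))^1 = -4 / 2015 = -0.00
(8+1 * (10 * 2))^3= 21952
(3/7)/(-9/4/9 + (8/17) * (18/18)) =68/35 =1.94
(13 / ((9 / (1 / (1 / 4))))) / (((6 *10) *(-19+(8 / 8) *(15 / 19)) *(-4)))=247 / 186840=0.00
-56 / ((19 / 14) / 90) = -70560 / 19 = -3713.68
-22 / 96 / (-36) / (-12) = -11 / 20736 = -0.00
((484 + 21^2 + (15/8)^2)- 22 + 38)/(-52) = -60449/3328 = -18.16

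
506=506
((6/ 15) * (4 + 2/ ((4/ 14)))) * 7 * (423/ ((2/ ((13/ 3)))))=141141/ 5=28228.20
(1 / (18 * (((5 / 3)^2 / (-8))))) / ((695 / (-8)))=32 / 17375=0.00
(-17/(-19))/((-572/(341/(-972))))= 527/960336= 0.00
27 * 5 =135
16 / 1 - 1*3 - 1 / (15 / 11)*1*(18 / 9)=173 / 15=11.53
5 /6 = 0.83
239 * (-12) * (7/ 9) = -6692/ 3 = -2230.67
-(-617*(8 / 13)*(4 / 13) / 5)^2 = -545.96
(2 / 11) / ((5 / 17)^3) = 9826 / 1375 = 7.15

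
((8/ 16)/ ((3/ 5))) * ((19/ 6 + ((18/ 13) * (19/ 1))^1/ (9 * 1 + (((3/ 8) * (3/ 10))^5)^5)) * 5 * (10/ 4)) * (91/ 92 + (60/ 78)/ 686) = 9112220516355852251193934824456284244335771736621136280375/ 145061052180194503396299342305632992264743593748337504288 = 62.82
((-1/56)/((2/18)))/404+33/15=248819/113120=2.20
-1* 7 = -7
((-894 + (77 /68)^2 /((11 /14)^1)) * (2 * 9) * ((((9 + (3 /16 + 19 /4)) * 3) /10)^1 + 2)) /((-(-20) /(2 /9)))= -408092059 /369920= -1103.19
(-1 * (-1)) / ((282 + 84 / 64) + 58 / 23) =0.00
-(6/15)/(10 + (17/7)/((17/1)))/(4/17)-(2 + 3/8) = -7221/2840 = -2.54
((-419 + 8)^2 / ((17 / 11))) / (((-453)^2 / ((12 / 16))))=619377 / 1550468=0.40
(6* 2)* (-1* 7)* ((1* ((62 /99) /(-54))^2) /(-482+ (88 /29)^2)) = 11314814 /473492063187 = 0.00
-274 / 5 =-54.80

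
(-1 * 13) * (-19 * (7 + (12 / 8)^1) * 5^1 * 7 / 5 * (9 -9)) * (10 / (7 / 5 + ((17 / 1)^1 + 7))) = 0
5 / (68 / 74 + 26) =0.19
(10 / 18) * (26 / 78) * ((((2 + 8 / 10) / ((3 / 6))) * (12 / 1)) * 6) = 224 / 3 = 74.67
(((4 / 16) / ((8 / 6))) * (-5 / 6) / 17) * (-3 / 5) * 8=3 / 68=0.04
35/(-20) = -7/4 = -1.75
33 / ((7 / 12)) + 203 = 1817 / 7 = 259.57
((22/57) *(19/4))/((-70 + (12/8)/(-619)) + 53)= -0.11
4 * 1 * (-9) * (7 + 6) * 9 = -4212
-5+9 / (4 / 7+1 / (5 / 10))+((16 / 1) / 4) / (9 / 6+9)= -47 / 42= -1.12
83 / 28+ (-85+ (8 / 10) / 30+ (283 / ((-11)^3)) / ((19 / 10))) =-4361189291 / 53106900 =-82.12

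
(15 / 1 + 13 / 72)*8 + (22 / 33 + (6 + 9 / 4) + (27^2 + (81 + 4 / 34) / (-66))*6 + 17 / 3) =30311863 / 6732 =4502.65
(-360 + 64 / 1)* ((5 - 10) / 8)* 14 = 2590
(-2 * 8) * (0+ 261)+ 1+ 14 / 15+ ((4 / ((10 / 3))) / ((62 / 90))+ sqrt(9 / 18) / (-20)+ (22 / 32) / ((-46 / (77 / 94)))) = -134226416959 / 32170560-sqrt(2) / 40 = -4172.37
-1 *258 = -258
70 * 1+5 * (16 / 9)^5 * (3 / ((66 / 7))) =63817810 / 649539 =98.25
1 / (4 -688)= -1 / 684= -0.00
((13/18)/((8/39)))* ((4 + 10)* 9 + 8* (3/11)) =39715/88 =451.31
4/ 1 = 4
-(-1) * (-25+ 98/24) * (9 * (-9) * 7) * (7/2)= 332073/8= 41509.12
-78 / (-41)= 78 / 41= 1.90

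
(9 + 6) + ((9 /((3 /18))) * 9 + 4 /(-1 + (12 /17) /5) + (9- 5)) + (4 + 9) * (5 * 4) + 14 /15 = 833597 /1095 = 761.28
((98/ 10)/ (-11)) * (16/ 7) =-2.04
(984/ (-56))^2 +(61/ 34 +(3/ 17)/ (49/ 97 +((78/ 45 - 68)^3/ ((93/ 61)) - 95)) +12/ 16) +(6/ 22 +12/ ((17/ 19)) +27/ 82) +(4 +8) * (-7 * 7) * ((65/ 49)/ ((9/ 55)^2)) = -3397414685096603249430575/ 117948109177812216996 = -28804.32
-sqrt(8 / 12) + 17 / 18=17 / 18 - sqrt(6) / 3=0.13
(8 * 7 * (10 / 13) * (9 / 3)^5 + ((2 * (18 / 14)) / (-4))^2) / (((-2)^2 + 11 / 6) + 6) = 80018199 / 90454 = 884.63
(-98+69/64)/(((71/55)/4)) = -341165/1136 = -300.32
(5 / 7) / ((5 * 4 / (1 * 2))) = 1 / 14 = 0.07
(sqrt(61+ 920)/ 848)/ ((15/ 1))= sqrt(109)/ 4240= 0.00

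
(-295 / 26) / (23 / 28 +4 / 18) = -37170 / 3419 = -10.87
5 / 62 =0.08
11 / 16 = 0.69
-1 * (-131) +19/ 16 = 2115/ 16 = 132.19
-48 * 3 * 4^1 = -576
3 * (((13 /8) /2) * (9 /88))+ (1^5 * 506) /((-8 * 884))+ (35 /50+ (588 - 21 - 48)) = 808846583 /1555840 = 519.88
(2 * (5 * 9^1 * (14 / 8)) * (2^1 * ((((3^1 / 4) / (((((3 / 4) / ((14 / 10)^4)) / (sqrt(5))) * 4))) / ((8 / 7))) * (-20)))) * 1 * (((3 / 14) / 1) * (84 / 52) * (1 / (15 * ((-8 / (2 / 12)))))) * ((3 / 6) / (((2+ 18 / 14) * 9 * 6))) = 823543 * sqrt(5) / 114816000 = 0.02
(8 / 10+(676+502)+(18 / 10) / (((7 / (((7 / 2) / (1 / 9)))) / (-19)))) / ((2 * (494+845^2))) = 10249 / 14290380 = 0.00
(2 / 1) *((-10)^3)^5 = -2000000000000000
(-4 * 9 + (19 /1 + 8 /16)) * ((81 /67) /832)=-2673 /111488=-0.02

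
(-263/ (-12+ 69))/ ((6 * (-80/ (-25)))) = -1315/ 5472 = -0.24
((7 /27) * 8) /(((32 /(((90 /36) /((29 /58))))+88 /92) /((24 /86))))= 12880 /163701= 0.08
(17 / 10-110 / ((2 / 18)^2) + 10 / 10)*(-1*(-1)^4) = 89073 / 10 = 8907.30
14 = 14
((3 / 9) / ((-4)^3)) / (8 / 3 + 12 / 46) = -23 / 12928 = -0.00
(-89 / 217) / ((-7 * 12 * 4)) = 89 / 72912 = 0.00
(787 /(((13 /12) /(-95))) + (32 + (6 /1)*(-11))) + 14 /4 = -1795153 /26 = -69044.35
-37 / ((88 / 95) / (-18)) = 31635 / 44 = 718.98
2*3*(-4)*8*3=-576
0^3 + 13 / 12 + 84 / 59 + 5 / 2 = 3545 / 708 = 5.01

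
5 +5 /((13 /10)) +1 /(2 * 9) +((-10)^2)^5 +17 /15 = 11700000011741 /1170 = 10000000010.04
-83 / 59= -1.41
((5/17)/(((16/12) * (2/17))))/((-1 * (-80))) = 3/128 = 0.02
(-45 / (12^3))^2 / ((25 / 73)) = 73 / 36864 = 0.00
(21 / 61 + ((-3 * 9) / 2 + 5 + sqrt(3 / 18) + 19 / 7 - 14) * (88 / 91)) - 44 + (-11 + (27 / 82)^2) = -19250900871 / 261274468 + 44 * sqrt(6) / 273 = -73.29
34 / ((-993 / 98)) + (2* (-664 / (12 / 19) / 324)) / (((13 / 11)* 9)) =-3.97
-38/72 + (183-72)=3977/36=110.47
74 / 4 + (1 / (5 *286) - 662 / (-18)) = 355717 / 6435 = 55.28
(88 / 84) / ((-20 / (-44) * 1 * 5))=242 / 525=0.46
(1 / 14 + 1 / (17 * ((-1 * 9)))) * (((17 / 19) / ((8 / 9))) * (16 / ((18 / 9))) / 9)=139 / 2394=0.06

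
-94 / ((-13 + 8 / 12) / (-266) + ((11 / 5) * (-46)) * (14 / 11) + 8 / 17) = 135660 / 185137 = 0.73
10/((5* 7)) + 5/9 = 0.84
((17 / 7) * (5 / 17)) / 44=5 / 308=0.02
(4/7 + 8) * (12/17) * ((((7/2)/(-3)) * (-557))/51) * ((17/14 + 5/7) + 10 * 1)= 1860380/2023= 919.61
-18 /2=-9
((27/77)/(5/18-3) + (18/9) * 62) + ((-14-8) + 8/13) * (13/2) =-57081/3773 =-15.13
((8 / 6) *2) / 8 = 1 / 3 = 0.33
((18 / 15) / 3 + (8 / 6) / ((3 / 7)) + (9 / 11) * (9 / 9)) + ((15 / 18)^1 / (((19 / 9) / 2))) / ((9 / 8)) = 5.03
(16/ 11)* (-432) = -6912/ 11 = -628.36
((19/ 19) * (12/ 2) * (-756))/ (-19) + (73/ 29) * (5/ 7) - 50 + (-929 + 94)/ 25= 3030346/ 19285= 157.13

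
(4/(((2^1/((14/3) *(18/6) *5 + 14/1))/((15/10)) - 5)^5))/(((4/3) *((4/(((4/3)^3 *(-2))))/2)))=220541454/95388992557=0.00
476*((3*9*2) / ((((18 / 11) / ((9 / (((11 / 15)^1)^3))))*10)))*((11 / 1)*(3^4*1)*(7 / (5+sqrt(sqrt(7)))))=2459390850 / (11*(7^(1 / 4)+5))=33740044.24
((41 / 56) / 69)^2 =1681 / 14930496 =0.00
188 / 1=188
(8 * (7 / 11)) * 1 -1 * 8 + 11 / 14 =-327 / 154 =-2.12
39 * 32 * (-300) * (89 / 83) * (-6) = 199929600 / 83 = 2408790.36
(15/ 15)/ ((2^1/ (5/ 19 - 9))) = -83/ 19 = -4.37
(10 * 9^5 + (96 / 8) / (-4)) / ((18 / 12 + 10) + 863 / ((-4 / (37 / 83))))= -65347228 / 9371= -6973.35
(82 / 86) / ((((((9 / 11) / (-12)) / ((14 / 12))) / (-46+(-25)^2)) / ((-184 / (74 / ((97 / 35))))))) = 1553543464 / 23865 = 65097.15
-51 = -51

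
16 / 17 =0.94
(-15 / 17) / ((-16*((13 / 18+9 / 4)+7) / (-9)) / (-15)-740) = 18225 / 15309112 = 0.00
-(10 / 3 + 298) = -904 / 3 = -301.33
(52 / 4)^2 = 169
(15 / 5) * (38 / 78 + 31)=1228 / 13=94.46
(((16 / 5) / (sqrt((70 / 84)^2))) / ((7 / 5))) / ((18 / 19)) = 304 / 105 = 2.90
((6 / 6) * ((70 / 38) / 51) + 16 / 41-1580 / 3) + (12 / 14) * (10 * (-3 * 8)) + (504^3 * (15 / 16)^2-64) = 31292248021091 / 278103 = 112520354.05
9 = 9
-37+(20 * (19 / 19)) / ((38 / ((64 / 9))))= -33.26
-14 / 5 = -2.80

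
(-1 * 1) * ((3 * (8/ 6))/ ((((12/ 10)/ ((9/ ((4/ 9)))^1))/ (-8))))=540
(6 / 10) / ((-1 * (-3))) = 1 / 5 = 0.20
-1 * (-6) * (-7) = -42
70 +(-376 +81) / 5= 11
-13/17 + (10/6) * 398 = 33791/51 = 662.57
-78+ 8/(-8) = -79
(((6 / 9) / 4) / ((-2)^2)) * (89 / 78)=89 / 1872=0.05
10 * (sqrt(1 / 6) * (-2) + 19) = 190 - 10 * sqrt(6) / 3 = 181.84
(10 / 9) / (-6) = -5 / 27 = -0.19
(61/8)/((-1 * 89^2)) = -61/63368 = -0.00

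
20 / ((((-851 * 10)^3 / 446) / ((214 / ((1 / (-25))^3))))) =29826250 / 616295051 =0.05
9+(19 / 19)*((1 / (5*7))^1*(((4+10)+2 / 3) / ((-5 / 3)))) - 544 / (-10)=11051 / 175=63.15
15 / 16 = 0.94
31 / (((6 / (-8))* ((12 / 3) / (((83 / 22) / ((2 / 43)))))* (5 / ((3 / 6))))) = -110639 / 1320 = -83.82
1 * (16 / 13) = 16 / 13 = 1.23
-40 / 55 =-8 / 11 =-0.73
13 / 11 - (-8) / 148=1.24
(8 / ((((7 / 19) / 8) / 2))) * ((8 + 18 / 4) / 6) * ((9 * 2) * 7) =91200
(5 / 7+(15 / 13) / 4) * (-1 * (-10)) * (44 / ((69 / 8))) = 321200 / 6279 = 51.15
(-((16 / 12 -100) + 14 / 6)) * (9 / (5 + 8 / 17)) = 4913 / 31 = 158.48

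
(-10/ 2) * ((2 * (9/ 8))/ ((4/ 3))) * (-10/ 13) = 675/ 104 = 6.49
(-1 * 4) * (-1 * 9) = 36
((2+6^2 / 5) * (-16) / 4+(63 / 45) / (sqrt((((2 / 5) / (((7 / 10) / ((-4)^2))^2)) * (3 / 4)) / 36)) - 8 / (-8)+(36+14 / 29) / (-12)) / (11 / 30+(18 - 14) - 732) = 33791 / 633041 - 147 * sqrt(30) / 873160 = 0.05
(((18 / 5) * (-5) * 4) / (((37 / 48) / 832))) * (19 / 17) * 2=-109264896 / 629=-173712.08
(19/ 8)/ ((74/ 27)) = 513/ 592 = 0.87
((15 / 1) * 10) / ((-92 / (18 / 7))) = -675 / 161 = -4.19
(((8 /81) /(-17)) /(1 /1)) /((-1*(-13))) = -8 /17901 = -0.00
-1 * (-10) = 10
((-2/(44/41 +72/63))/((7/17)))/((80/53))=-697/480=-1.45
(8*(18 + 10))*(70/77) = 2240/11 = 203.64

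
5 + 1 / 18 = 91 / 18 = 5.06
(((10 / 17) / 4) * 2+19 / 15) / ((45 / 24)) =3184 / 3825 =0.83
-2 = -2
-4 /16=-1 /4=-0.25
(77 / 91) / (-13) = -11 / 169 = -0.07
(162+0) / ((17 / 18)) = 2916 / 17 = 171.53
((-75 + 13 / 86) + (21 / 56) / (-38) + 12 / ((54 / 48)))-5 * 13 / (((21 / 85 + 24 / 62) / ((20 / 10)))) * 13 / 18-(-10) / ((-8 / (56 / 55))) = -461730436477 / 2162487888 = -213.52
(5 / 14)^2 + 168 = 32953 / 196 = 168.13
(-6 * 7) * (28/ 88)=-147/ 11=-13.36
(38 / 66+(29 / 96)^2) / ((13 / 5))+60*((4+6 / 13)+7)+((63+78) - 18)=1068739759 / 1317888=810.95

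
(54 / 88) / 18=3 / 88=0.03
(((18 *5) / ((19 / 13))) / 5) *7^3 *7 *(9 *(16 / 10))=40452048 / 95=425811.03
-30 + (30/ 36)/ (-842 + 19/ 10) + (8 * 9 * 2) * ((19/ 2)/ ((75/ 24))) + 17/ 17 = 257548832/ 630075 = 408.76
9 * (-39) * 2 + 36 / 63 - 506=-8452 / 7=-1207.43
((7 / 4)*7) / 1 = 49 / 4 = 12.25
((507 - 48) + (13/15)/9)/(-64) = -30989/4320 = -7.17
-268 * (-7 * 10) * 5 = 93800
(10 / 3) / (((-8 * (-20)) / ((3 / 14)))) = 1 / 224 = 0.00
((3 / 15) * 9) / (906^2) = 0.00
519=519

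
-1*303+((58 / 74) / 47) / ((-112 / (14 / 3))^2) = -303504163 / 1001664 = -303.00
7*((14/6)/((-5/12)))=-39.20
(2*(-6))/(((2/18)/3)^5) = -172186884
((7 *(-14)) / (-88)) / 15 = 49 / 660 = 0.07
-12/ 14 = -6/ 7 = -0.86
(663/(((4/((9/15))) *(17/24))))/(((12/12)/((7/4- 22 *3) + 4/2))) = -87399/10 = -8739.90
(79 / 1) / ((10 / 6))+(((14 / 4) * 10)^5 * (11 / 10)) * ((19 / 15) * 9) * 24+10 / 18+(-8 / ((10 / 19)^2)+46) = 3556571302142 / 225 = 15806983565.08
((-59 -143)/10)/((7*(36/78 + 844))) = -1313/384230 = -0.00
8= 8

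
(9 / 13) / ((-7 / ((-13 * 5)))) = 45 / 7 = 6.43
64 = 64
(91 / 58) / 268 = 91 / 15544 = 0.01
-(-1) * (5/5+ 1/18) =19/18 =1.06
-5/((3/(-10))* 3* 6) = 25/27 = 0.93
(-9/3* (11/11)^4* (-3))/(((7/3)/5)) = 135/7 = 19.29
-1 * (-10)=10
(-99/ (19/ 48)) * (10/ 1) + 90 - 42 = -46608/ 19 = -2453.05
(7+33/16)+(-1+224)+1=3729/16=233.06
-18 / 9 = -2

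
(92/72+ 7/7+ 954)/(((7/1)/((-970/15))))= -238523/27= -8834.19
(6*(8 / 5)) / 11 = 48 / 55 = 0.87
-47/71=-0.66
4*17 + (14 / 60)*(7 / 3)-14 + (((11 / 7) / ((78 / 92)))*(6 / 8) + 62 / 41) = 9645022 / 167895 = 57.45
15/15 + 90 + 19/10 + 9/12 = 1873/20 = 93.65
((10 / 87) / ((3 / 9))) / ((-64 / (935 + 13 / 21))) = -3070 / 609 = -5.04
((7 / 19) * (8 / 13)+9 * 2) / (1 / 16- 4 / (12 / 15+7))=-216096 / 5339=-40.47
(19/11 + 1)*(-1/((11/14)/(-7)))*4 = 97.19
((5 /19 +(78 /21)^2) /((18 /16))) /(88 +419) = 34904 /1416051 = 0.02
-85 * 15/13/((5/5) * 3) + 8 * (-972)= -101513/13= -7808.69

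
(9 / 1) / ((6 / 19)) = 57 / 2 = 28.50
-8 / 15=-0.53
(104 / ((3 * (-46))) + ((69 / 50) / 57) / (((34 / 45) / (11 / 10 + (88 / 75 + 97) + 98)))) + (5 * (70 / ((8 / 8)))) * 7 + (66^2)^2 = 422944668468751 / 22287000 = 18977191.57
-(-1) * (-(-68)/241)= 68/241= 0.28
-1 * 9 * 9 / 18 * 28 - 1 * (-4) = -122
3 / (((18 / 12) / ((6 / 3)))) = 4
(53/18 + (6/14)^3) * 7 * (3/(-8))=-18665/2352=-7.94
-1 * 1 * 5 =-5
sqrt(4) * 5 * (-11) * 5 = -550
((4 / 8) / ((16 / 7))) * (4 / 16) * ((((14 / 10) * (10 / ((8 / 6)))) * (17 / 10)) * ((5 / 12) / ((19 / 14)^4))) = 2000033 / 16681088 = 0.12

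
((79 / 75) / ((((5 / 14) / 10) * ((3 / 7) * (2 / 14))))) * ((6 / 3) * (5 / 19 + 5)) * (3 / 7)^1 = 123872 / 57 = 2173.19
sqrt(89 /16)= sqrt(89) /4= 2.36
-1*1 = -1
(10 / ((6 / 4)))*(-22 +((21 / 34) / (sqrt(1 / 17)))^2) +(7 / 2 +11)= -9071 / 102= -88.93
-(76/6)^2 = -1444/9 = -160.44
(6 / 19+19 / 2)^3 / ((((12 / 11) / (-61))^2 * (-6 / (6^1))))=-23365309373197 / 7901568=-2957047.18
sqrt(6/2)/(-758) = -sqrt(3)/758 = -0.00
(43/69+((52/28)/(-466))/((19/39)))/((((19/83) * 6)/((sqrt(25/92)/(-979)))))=-1091479465 * sqrt(23)/21954928304232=-0.00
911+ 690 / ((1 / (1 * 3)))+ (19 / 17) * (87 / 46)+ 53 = 2374241 / 782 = 3036.11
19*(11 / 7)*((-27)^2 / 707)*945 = 20568735 / 707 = 29092.98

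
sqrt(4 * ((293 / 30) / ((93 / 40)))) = 4 * sqrt(9083) / 93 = 4.10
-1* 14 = -14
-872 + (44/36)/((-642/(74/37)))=-2519219/2889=-872.00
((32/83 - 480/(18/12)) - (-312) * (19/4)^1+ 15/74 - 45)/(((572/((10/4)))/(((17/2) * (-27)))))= -15753400965/14052896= -1121.01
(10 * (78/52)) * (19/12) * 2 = 95/2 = 47.50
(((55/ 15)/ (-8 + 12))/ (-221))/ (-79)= 11/ 209508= 0.00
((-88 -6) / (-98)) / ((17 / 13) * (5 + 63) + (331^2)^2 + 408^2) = 611 / 7646407397489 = 0.00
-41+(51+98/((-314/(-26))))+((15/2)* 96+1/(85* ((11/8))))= 738.12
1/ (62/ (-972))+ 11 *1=-145/ 31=-4.68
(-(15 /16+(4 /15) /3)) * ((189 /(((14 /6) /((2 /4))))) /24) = -2217 /1280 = -1.73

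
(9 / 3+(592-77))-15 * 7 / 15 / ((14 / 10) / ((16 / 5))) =502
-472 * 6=-2832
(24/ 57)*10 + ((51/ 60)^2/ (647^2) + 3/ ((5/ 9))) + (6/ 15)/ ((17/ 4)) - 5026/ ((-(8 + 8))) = 17514094136457/ 54084282800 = 323.83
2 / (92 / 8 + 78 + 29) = 4 / 237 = 0.02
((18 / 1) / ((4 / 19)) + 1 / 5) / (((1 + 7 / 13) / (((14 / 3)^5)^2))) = 402823263885952 / 1476225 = 272873893.81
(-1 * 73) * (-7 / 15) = 511 / 15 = 34.07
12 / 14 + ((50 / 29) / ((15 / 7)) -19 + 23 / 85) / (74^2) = 121021121 / 141732570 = 0.85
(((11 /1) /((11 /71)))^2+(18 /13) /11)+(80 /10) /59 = 5041.26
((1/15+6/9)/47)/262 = 11/184710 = 0.00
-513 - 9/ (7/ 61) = -4140/ 7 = -591.43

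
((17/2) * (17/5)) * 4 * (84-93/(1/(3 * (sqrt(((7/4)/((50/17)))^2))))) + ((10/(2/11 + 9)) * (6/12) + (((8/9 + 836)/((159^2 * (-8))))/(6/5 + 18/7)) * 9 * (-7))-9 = -799487650758419/84261573000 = -9488.16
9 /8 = 1.12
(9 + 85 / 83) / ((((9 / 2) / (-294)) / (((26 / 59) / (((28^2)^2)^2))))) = -0.00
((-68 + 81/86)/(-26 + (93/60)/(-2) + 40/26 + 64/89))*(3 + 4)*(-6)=-5604831960/48790681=-114.88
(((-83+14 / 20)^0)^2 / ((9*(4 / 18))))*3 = 3 / 2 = 1.50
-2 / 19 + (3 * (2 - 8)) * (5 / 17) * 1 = -1744 / 323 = -5.40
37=37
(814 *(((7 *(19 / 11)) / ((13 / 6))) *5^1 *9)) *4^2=42517440 / 13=3270572.31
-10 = -10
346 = 346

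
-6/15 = -2/5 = -0.40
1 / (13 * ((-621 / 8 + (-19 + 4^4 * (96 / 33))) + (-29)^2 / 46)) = 2024 / 17533919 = 0.00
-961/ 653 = -1.47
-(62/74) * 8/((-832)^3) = 31/2663677952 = 0.00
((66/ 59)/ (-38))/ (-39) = 11/ 14573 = 0.00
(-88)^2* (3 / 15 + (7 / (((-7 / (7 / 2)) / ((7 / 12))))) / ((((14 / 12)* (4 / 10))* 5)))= -5227.20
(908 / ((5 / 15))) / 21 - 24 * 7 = -268 / 7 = -38.29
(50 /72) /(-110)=-5 /792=-0.01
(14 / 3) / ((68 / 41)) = 287 / 102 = 2.81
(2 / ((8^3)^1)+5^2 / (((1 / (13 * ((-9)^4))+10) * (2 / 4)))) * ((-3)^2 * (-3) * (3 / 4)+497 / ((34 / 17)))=997546841203 / 873401344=1142.14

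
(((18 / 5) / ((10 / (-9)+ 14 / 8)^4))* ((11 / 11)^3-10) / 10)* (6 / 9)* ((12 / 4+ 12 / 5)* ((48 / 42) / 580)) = -4897760256 / 35504826875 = -0.14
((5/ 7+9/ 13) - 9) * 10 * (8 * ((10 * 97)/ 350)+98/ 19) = -2075.23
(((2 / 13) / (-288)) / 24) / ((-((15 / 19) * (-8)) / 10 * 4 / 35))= -665 / 2156544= -0.00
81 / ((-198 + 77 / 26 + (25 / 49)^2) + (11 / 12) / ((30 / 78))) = -151695180 / 360313171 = -0.42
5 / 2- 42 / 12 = -1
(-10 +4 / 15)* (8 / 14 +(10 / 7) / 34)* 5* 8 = -238.83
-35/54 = -0.65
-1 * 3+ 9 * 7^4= 21606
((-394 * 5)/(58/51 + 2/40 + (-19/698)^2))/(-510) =239947970/73796533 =3.25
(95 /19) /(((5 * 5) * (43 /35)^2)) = 245 /1849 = 0.13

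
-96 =-96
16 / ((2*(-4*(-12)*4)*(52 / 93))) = 31 / 416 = 0.07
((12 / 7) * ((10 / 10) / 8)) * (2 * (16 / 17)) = 48 / 119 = 0.40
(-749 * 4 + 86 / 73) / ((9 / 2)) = -145748 / 219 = -665.52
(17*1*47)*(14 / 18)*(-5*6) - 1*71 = -56143 / 3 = -18714.33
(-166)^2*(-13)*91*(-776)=25296628448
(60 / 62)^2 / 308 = 225 / 73997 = 0.00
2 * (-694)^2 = 963272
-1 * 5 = -5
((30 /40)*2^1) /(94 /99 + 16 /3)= 297 /1244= 0.24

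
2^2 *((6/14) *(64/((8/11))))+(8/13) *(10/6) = 41464/273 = 151.88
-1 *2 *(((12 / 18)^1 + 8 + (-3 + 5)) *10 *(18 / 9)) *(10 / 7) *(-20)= 256000 / 21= 12190.48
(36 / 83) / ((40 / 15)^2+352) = 0.00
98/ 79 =1.24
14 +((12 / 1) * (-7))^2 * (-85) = -599746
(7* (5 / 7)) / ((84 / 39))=65 / 28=2.32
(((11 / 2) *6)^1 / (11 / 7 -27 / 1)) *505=-116655 / 178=-655.37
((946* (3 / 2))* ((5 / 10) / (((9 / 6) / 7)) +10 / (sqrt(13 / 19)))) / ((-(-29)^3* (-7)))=-14190* sqrt(247) / 2219399 -473 / 24389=-0.12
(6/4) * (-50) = -75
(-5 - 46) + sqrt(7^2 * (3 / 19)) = -51 + 7 * sqrt(57) / 19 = -48.22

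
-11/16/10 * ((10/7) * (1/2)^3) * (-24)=33/112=0.29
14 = 14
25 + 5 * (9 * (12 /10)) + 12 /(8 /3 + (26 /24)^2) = 45415 /553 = 82.12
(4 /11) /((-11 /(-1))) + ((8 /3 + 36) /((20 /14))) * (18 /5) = 294856 /3025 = 97.47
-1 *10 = -10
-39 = -39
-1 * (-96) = 96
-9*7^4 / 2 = -21609 / 2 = -10804.50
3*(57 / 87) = 57 / 29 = 1.97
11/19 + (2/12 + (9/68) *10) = 2005/969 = 2.07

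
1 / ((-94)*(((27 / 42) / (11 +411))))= -2954 / 423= -6.98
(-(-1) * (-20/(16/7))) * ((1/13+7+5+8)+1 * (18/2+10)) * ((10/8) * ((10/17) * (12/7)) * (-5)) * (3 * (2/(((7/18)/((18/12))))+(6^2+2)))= 457200000/1547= 295539.75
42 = 42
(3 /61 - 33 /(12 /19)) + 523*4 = 497711 /244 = 2039.80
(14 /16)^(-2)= 64 /49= 1.31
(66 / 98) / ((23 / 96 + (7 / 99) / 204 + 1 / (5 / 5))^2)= 861439214592 / 1966532233561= 0.44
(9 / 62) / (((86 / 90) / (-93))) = -1215 / 86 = -14.13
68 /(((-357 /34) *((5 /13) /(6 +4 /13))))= -11152 /105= -106.21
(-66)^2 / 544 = 8.01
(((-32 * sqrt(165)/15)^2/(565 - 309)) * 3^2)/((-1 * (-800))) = 33/1000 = 0.03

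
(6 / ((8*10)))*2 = 3 / 20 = 0.15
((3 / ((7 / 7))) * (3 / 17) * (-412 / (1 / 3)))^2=123743376 / 289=428177.77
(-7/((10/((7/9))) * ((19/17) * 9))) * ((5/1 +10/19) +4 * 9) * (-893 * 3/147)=210137/5130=40.96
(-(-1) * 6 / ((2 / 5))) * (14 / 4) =105 / 2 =52.50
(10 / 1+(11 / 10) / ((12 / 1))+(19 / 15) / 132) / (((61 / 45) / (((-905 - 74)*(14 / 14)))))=-3560089 / 488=-7295.26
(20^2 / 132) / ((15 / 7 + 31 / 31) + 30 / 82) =28700 / 33231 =0.86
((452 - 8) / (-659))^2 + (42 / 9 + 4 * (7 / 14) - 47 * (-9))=560379617 / 1302843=430.12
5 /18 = 0.28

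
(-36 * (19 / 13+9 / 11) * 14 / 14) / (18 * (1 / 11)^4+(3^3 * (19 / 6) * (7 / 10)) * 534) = -17356240 / 6758915423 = -0.00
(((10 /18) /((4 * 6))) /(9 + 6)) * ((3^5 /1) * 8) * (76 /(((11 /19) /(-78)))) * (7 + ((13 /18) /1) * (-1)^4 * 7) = -4073524 /11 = -370320.36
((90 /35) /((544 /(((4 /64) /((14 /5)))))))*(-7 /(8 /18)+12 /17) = -46035 /29001728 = -0.00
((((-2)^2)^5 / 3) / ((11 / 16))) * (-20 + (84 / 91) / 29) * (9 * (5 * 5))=-9250406400 / 4147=-2230626.09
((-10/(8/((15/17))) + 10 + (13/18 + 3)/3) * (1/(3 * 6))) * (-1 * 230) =-2140495/16524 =-129.54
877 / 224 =3.92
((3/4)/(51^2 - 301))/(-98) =-3/901600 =-0.00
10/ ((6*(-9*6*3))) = -5/ 486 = -0.01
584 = 584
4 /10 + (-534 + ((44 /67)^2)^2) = -53744450348 /100755605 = -533.41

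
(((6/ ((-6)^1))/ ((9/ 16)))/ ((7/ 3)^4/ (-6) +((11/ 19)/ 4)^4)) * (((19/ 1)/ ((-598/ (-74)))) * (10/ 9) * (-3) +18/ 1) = 43794661883904/ 11974272622975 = 3.66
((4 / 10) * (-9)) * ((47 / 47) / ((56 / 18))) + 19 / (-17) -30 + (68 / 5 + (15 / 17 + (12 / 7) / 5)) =-4153 / 238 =-17.45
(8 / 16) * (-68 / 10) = -17 / 5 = -3.40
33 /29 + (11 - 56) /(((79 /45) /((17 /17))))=-24.49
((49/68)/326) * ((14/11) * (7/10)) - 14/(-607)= 18526767/740078680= 0.03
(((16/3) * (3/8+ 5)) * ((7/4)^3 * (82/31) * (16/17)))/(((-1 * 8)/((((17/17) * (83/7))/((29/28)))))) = -50190847/91698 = -547.35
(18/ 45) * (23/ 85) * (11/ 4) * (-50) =-14.88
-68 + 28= -40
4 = 4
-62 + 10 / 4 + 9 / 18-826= -885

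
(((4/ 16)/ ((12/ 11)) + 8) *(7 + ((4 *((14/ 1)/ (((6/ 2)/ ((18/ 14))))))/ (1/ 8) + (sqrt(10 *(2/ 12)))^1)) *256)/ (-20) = -62884/ 3 - 316 *sqrt(15)/ 9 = -21097.32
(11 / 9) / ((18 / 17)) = 187 / 162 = 1.15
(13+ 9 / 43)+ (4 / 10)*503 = 46098 / 215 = 214.41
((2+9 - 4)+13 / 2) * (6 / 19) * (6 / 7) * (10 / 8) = 1215 / 266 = 4.57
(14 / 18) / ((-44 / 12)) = -7 / 33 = -0.21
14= 14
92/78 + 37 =38.18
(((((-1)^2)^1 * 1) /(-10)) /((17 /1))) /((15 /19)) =-19 /2550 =-0.01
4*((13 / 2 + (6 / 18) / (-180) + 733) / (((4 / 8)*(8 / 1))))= 399329 / 540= 739.50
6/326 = 3/163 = 0.02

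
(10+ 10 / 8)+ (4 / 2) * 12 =141 / 4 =35.25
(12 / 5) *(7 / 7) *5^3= 300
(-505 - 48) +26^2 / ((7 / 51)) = 30605 / 7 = 4372.14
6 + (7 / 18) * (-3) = 29 / 6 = 4.83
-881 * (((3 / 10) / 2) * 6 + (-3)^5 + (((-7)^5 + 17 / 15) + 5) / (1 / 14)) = 6223055387 / 30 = 207435179.57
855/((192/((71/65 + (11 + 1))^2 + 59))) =13872033/13520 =1026.04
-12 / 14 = -6 / 7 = -0.86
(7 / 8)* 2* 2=7 / 2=3.50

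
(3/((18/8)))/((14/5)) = 10/21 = 0.48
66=66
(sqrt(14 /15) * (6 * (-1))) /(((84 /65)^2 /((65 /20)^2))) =-142805 * sqrt(210) /56448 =-36.66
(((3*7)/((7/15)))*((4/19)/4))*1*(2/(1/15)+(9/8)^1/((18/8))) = 2745/38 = 72.24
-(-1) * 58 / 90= 29 / 45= 0.64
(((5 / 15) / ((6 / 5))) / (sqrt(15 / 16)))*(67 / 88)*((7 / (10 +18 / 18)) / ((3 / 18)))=469*sqrt(15) / 2178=0.83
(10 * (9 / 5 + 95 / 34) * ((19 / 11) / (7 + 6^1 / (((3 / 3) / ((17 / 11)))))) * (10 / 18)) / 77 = 6745 / 191709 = 0.04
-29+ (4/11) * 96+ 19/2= 339/22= 15.41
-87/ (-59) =1.47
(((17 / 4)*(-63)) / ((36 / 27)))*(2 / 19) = -3213 / 152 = -21.14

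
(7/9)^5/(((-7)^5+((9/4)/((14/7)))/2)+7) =-268912/15871839759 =-0.00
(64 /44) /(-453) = -0.00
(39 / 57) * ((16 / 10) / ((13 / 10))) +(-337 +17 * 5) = -4772 / 19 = -251.16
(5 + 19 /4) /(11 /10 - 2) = -65 /6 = -10.83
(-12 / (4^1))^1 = -3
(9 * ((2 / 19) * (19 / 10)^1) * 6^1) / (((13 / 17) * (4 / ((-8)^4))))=940032 / 65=14462.03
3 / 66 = 1 / 22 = 0.05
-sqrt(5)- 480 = -482.24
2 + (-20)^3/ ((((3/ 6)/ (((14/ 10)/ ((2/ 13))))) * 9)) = -145582/ 9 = -16175.78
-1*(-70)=70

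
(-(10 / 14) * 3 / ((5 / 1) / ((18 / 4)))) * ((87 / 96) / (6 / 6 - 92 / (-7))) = -0.12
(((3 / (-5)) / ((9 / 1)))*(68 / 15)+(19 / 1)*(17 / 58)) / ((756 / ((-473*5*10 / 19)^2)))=384427947475 / 35615538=10793.83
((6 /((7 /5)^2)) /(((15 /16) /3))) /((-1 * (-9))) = 160 /147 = 1.09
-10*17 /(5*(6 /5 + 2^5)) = -85 /83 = -1.02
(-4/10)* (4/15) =-8/75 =-0.11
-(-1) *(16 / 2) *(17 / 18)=68 / 9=7.56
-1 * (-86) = 86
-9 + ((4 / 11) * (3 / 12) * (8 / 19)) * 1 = -1873 / 209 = -8.96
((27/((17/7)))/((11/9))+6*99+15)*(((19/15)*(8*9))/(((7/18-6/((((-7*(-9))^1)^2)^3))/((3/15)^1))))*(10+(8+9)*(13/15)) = 271685997134732371968/378904001719375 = 717031.22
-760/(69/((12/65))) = -608/299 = -2.03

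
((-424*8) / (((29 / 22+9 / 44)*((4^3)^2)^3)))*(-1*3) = 1749 / 17985175552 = 0.00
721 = 721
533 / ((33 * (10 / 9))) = 1599 / 110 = 14.54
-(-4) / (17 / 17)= 4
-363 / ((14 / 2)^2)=-363 / 49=-7.41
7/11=0.64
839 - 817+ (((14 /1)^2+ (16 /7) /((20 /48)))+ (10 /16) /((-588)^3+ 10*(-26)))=12721558877457 /56923364960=223.49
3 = 3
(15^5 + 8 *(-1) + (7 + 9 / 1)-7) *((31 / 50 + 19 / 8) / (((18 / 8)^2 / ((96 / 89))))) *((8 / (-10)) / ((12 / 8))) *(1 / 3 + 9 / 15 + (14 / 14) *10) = -38194207096832 / 13516875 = -2825668.44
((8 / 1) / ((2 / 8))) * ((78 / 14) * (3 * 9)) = 4813.71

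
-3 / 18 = -1 / 6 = -0.17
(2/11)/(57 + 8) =2/715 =0.00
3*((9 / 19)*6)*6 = 972 / 19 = 51.16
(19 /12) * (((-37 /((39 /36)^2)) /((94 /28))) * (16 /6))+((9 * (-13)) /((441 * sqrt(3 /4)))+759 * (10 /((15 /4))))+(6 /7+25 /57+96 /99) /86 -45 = 5814475889111 /2998117122 -26 * sqrt(3) /147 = 1939.07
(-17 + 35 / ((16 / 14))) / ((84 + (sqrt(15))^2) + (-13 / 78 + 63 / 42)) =327 / 2408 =0.14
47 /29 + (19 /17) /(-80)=63369 /39440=1.61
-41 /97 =-0.42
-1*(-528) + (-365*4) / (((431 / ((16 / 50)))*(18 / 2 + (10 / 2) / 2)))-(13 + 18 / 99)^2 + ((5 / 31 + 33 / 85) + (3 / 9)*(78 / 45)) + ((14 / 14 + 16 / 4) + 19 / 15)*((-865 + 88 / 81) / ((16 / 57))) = -38773354428293459 / 2048076158040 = -18931.60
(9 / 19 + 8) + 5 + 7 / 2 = 645 / 38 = 16.97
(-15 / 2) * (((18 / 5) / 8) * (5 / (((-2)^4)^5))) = -135 / 8388608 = -0.00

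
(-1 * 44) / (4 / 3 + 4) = -33 / 4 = -8.25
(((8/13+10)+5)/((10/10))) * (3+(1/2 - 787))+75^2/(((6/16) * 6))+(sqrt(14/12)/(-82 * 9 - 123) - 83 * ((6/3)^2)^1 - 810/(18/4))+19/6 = -399496/39 - sqrt(42)/5166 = -10243.49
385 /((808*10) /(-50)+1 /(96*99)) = -18295200 /7679227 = -2.38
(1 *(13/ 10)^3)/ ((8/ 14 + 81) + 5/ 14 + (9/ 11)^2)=1860859/ 69960500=0.03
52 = 52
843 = 843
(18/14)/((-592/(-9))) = 81/4144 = 0.02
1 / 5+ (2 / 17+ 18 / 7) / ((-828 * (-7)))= 172831 / 862155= 0.20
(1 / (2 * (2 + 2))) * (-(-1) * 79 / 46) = 79 / 368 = 0.21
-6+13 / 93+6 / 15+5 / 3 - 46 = -7718 / 155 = -49.79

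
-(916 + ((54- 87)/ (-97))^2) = -8619733/ 9409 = -916.12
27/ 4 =6.75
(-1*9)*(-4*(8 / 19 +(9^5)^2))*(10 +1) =26234565836292 / 19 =1380766622962.74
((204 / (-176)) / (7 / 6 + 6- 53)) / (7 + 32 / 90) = 1377 / 400510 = 0.00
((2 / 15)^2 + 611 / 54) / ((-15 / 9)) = -15299 / 2250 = -6.80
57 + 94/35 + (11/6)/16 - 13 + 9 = 187489/3360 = 55.80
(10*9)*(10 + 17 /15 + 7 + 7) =2262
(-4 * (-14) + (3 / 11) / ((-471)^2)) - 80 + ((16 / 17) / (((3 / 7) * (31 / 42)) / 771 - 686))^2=-15157615711483440022502399 / 631567403197309723171137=-24.00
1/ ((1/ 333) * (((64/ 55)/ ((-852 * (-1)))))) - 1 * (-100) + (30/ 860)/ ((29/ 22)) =4866661193/ 19952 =243918.46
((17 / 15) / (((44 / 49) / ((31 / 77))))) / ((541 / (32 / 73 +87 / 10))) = 24609319 / 2867191800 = 0.01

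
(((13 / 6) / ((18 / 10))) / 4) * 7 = 455 / 216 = 2.11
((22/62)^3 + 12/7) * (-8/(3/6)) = -28.14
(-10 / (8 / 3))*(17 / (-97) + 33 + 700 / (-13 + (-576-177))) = -8891415 / 74302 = -119.67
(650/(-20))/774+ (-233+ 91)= -219881/1548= -142.04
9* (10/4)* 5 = 225/2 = 112.50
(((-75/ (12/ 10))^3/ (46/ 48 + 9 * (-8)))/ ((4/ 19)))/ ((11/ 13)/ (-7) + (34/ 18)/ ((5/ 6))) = 30392578125/ 3995156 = 7607.36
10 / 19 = 0.53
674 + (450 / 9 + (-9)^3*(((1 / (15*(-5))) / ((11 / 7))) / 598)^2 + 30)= 20391027081031 / 27043802500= 754.00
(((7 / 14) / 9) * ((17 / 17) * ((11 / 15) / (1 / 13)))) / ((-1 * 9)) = -143 / 2430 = -0.06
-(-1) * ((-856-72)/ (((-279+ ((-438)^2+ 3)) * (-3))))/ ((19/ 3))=58/ 227487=0.00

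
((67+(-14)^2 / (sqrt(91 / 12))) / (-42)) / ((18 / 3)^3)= -sqrt(273) / 2106 - 67 / 9072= -0.02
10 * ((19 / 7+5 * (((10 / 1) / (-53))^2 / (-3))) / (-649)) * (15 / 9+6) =-36020990 / 114851583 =-0.31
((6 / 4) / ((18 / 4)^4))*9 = 8 / 243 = 0.03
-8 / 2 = -4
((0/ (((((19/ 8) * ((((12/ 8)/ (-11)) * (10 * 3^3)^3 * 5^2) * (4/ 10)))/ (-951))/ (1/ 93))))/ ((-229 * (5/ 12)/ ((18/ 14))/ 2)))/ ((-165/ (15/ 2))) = 0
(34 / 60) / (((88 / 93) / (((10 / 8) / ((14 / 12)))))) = 1581 / 2464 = 0.64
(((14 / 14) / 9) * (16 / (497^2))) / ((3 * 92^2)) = 1 / 3528029547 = 0.00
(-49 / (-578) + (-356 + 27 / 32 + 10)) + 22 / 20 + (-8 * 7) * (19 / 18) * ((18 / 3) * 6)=-114303961 / 46240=-2471.97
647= 647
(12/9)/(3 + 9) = 1/9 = 0.11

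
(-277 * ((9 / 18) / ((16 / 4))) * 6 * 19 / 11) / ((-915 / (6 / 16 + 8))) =352621 / 107360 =3.28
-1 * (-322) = 322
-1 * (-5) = 5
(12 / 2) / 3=2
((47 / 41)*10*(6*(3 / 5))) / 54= 94 / 123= 0.76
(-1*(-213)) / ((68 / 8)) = 426 / 17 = 25.06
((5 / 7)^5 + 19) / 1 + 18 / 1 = 624984 / 16807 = 37.19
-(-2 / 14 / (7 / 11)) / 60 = 11 / 2940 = 0.00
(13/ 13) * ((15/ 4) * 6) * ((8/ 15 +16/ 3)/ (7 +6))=132/ 13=10.15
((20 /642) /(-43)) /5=-2 /13803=-0.00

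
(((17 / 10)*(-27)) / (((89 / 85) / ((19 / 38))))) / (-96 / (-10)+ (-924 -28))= 39015 / 1677472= 0.02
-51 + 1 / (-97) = -4948 / 97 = -51.01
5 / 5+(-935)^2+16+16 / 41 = 35843938 / 41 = 874242.39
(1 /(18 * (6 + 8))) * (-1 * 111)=-37 /84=-0.44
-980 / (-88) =245 / 22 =11.14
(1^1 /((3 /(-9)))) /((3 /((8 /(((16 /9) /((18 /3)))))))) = -27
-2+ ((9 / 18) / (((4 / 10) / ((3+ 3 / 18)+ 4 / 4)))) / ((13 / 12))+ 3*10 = 853 / 26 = 32.81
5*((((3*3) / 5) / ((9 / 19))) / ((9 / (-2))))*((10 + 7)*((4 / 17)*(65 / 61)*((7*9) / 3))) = -69160 / 183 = -377.92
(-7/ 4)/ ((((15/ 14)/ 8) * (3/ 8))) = -1568/ 45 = -34.84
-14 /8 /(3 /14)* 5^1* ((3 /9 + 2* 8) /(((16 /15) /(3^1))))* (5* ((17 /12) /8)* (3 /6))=-5102125 /6144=-830.42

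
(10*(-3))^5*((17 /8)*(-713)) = 36817537500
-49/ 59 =-0.83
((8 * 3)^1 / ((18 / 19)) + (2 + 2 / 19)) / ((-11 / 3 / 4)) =-29.93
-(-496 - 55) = 551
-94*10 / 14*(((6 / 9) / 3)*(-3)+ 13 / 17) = -2350 / 357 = -6.58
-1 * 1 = -1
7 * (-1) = -7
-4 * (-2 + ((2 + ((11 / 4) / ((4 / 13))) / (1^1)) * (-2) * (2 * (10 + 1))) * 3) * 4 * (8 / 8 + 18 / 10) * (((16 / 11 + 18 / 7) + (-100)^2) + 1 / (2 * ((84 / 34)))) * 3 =106915028362 / 55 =1943909606.58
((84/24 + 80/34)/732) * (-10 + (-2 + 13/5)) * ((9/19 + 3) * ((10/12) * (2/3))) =-102883/709308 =-0.15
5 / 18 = 0.28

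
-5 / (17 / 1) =-0.29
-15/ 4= -3.75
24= 24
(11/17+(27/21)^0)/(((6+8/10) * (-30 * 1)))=-7/867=-0.01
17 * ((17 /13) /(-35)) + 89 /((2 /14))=283176 /455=622.36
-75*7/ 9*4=-700/ 3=-233.33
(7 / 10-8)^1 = -73 / 10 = -7.30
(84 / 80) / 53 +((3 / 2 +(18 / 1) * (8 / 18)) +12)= 21.52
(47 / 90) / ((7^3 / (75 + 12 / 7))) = 8413 / 72030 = 0.12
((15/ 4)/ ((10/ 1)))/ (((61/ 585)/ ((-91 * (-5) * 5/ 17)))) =481.27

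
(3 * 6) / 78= 3 / 13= 0.23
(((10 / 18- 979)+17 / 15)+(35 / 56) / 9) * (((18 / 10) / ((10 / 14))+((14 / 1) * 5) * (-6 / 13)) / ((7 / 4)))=54061009 / 3250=16634.16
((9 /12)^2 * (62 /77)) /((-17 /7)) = -279 /1496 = -0.19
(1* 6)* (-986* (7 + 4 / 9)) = -132124 / 3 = -44041.33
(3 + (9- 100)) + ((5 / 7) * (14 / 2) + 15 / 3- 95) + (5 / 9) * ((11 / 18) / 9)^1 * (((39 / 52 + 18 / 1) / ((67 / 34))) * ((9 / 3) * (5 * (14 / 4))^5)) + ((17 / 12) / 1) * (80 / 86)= 52785921427231 / 29870208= 1767176.23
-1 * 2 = -2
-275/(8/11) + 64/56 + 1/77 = -232213/616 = -376.97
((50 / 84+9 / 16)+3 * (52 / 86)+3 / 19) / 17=859109 / 4666704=0.18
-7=-7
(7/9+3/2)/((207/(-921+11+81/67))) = -2496449/249642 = -10.00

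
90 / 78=15 / 13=1.15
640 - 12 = 628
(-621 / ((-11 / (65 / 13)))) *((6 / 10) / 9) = 207 / 11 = 18.82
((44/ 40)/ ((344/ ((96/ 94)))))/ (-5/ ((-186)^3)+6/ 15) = 212350248/ 26009738477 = 0.01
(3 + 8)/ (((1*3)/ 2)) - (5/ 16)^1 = 7.02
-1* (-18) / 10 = 9 / 5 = 1.80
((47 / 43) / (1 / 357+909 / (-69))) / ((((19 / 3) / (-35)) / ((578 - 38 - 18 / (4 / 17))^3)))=32279173899568155 / 706855328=45665884.69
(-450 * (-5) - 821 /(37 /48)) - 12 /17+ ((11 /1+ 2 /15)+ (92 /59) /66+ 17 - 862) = 2145425852 /6123315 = 350.37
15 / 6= 5 / 2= 2.50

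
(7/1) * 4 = 28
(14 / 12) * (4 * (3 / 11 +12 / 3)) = 658 / 33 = 19.94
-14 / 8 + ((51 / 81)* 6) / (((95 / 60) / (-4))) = -2575 / 228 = -11.29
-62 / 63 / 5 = -62 / 315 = -0.20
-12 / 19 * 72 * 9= -7776 / 19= -409.26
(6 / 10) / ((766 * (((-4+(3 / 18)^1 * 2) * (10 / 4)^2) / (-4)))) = 72 / 526625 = 0.00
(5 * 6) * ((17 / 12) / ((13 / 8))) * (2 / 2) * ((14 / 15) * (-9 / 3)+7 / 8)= -50.35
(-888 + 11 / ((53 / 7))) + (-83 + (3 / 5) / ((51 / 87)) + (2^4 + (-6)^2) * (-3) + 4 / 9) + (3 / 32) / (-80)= -23334829319 / 20759040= -1124.08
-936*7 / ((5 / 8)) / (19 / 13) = -681408 / 95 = -7172.72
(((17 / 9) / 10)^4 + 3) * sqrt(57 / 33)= 196913521 * sqrt(209) / 721710000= 3.94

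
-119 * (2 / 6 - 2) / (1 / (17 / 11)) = 306.52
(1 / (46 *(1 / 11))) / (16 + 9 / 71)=781 / 52670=0.01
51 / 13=3.92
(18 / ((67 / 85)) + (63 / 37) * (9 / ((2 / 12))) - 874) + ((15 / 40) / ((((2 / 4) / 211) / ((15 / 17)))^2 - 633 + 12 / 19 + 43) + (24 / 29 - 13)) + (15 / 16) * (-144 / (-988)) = -1890748596379909990625 / 2451523128181550644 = -771.25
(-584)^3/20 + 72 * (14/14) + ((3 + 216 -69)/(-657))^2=-2388161196676/239805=-9958763.15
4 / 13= 0.31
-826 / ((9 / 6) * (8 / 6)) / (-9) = 413 / 9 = 45.89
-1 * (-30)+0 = 30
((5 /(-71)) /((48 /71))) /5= -1 /48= -0.02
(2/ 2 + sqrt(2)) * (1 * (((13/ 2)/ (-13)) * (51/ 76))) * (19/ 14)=-51 * sqrt(2)/ 112-51/ 112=-1.10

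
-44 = -44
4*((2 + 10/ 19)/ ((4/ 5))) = 12.63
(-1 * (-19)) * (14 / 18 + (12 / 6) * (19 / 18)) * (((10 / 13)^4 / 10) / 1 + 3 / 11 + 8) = 456.00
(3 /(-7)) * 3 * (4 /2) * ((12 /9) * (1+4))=-120 /7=-17.14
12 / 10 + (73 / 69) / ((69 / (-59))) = 7031 / 23805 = 0.30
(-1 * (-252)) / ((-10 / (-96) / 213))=515289.60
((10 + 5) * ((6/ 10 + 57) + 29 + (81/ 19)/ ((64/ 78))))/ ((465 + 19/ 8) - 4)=76107/ 25612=2.97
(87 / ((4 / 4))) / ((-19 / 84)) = -7308 / 19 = -384.63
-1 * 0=0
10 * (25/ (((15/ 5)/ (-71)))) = -17750/ 3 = -5916.67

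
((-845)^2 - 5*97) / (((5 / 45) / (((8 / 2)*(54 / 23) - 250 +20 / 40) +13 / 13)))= -35317019070 / 23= -1535522568.26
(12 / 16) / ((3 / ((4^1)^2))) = 4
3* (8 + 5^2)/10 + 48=579/10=57.90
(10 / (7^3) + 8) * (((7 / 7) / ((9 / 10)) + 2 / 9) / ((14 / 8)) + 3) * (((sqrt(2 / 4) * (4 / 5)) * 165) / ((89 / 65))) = 311119380 * sqrt(2) / 213689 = 2059.02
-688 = -688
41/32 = 1.28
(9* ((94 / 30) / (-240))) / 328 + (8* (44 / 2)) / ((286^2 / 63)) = 32975027 / 243900800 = 0.14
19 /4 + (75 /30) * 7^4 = 24029 /4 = 6007.25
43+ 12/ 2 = 49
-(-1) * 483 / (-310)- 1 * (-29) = 8507 / 310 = 27.44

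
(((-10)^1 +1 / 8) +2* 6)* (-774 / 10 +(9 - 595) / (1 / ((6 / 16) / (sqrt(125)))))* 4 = -6579 / 10 - 14943* sqrt(5) / 200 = -824.97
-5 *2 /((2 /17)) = -85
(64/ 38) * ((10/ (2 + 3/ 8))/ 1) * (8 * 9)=184320/ 361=510.58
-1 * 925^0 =-1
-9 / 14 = -0.64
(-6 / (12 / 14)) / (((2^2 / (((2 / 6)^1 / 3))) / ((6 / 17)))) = -7 / 102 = -0.07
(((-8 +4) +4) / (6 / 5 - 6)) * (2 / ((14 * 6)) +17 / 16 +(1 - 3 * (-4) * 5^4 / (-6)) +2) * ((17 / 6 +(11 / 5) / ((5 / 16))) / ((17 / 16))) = 0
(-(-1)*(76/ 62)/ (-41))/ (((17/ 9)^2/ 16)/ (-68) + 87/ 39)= -2560896/ 190796165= -0.01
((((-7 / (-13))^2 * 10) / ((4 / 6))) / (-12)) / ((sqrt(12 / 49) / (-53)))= 90895 * sqrt(3) / 4056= 38.82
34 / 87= 0.39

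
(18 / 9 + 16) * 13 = 234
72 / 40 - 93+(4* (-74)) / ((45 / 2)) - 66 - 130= -300.36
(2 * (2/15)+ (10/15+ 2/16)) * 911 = 115697/120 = 964.14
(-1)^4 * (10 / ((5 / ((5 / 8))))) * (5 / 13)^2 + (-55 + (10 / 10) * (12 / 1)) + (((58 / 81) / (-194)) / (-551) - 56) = -9971954441 / 100915308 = -98.82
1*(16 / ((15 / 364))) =5824 / 15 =388.27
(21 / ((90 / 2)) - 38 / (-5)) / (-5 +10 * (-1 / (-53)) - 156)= -0.05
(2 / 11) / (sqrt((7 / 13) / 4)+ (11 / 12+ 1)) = 0.08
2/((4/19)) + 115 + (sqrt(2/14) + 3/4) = sqrt(7)/7 + 501/4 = 125.63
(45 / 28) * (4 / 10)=9 / 14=0.64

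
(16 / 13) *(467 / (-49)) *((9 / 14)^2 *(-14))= 302616 / 4459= 67.87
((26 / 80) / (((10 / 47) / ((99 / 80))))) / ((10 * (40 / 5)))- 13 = -33219511 / 2560000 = -12.98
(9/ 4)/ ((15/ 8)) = 6/ 5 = 1.20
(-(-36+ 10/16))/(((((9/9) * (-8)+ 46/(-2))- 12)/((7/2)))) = -1981/688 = -2.88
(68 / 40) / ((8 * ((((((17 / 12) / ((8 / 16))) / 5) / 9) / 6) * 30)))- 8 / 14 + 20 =5629 / 280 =20.10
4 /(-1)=-4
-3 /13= -0.23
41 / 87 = 0.47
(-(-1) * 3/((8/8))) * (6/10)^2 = 27/25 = 1.08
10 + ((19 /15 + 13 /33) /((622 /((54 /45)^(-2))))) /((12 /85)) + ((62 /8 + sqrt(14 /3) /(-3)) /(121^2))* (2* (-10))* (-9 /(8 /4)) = 59370057995 /5901142896 - 10* sqrt(42) /14641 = 10.06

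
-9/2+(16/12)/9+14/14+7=197/54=3.65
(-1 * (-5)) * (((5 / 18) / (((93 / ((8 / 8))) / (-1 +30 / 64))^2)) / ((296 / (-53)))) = -382925 / 47187836928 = -0.00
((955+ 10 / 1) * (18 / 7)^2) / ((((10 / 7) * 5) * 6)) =5211 / 35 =148.89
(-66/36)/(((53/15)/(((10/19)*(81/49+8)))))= -130075/49343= -2.64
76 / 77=0.99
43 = 43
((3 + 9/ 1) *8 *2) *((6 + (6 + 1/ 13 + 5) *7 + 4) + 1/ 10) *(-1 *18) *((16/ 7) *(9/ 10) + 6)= -5551763328/ 2275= -2440335.53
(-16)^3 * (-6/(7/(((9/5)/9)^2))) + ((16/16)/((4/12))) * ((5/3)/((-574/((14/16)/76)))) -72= 597074581/8724800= 68.43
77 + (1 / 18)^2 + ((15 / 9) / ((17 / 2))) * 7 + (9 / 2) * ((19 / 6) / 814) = 351476591 / 4483512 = 78.39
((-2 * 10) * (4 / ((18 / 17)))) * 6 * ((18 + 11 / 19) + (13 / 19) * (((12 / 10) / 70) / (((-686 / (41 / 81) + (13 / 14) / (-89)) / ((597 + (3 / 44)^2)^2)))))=-16234049618976444313 / 2311192438158120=-7024.10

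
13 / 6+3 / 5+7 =293 / 30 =9.77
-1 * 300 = -300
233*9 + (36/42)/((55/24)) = 807489/385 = 2097.37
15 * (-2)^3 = -120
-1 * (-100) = 100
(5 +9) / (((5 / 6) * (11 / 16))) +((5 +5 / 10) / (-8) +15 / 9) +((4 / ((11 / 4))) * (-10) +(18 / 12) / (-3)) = 27377 / 2640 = 10.37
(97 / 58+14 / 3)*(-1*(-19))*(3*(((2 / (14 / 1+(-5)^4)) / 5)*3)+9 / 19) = 3565999 / 61770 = 57.73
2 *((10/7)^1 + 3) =62/7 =8.86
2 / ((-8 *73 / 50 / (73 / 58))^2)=625 / 26912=0.02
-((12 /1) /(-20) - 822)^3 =69578670897 /125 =556629367.18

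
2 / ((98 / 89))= 89 / 49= 1.82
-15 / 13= -1.15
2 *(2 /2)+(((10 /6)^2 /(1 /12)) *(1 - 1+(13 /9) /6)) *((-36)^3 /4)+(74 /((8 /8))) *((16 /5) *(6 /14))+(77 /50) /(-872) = -28535136699 /305200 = -93496.52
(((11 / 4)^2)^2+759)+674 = 381489 / 256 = 1490.19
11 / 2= 5.50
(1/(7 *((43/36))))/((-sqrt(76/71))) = -18 *sqrt(1349)/5719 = -0.12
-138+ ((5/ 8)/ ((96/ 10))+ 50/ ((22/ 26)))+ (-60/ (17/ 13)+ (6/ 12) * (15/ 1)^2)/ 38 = -105179111/ 1364352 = -77.09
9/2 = 4.50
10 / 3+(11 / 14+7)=467 / 42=11.12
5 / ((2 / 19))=95 / 2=47.50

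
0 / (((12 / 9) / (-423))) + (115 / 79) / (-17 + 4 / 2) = -23 / 237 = -0.10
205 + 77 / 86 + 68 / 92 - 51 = 307845 / 1978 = 155.63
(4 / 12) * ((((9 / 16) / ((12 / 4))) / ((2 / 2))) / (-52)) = -1 / 832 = -0.00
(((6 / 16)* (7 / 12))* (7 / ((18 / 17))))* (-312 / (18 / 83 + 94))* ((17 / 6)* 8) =-898807 / 8280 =-108.55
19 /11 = 1.73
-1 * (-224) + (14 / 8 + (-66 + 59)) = 875 / 4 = 218.75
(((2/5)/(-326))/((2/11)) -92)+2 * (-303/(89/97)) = -109162079/145070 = -752.48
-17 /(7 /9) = -153 /7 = -21.86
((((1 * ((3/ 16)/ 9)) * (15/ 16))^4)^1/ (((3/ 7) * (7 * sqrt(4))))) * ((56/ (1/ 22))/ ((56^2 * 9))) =6875/ 6493990551552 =0.00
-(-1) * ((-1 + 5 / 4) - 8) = -31 / 4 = -7.75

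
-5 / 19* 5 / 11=-0.12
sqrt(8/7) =2 *sqrt(14)/7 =1.07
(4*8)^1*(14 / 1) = 448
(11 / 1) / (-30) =-11 / 30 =-0.37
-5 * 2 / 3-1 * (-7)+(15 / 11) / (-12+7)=3.39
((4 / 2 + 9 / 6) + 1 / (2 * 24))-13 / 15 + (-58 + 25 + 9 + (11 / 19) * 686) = 1713703 / 4560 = 375.81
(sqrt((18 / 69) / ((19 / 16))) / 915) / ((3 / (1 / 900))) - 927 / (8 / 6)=-2781 / 4+ sqrt(2622) / 269902125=-695.25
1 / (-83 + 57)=-1 / 26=-0.04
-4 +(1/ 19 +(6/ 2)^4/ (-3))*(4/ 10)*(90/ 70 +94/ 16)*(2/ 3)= -55.46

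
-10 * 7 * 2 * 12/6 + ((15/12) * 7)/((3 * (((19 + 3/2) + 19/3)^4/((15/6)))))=-26875928290/95985463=-280.00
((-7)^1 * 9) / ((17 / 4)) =-252 / 17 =-14.82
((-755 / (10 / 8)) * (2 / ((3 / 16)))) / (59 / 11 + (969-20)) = -106304 / 15747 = -6.75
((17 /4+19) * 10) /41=465 /82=5.67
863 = 863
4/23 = 0.17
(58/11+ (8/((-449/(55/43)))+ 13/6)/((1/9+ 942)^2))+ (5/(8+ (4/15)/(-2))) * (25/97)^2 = 45049644791591065042/8476025067432457667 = 5.31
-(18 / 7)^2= -6.61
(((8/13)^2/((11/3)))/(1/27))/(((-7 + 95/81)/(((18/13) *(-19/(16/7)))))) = 5.51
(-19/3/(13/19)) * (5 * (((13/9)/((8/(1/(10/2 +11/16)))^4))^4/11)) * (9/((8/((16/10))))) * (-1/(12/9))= 0.00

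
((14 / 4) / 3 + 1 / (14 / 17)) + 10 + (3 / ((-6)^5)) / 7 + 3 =279071 / 18144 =15.38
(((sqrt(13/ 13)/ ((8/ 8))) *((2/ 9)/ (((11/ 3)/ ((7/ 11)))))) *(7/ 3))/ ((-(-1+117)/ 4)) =-98/ 31581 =-0.00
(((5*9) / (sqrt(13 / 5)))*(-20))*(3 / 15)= -180*sqrt(65) / 13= -111.63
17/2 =8.50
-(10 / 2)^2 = -25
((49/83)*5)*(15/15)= 245/83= 2.95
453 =453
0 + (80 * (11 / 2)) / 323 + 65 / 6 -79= -129467 / 1938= -66.80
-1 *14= -14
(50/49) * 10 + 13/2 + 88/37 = 69193/3626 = 19.08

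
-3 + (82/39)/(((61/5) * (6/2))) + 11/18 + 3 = 3181/4758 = 0.67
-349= -349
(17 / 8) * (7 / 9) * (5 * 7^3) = 2834.51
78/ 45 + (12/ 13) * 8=1778/ 195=9.12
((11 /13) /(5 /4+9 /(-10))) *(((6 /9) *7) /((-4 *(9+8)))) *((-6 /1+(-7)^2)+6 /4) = -4895 /663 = -7.38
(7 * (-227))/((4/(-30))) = 23835/2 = 11917.50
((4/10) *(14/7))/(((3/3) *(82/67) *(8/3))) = 0.25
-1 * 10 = -10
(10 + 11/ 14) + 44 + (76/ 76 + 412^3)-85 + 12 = 979083151/ 14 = 69934510.79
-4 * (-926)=3704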